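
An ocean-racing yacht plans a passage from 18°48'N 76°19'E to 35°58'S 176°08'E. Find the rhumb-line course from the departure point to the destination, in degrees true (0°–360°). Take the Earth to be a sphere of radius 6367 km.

120.0°

Δψ = ln[tan(π/4+φ₂/2)/tan(π/4+φ₁/2)] = -1.0077
Δλ = +1.7421 rad (taken the short way round)
course = atan2(Δλ, Δψ) = 120.05°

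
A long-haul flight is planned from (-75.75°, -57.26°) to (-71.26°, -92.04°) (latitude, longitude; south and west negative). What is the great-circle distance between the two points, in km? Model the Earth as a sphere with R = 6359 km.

1181 km

cos σ = sin φ₁ sin φ₂ + cos φ₁ cos φ₂ cos Δλ
      = sin(-75.75°)sin(-71.26°) + cos(-75.75°)cos(-71.26°)cos(-34.78°) = 0.9828
σ = 10.641° → d = Rσ = 6359·0.18572 = 1181 km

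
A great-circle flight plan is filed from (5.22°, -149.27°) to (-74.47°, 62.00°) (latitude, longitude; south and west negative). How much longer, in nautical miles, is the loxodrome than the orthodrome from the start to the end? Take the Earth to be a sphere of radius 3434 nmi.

Great circle: cos σ = sin φ₁ sin φ₂ + cos φ₁ cos φ₂ cos Δλ,  σ = 1.8918 rad → d_gc = 6496.6 nmi
Rhumb line: Δψ = -2.0837, q = Δφ/Δψ = 0.6675, d_rh = R√(Δφ²+q²Δλ²) = 7629.9 nmi
Excess = 7629.9 − 6496.6 = 1133.3 ≈ 1133 nmi

1133 nmi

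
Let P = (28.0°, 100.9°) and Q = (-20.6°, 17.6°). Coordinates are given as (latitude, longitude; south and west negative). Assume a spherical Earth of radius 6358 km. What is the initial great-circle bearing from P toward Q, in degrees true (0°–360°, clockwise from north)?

248.7°

θ = atan2( sin Δλ·cos φ₂ ,  cos φ₁ sin φ₂ − sin φ₁ cos φ₂ cos Δλ )
  = atan2(-0.9297, -0.3619) = 248.73°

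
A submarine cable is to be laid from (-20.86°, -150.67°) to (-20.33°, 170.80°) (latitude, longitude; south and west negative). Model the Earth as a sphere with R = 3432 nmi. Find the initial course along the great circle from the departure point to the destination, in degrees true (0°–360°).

N = sin Δλ·cos φ₂ = -0.5841;  D = cos φ₁ sin φ₂ − sin φ₁ cos φ₂ cos Δλ = -0.0634
initial course = atan2(N, D) = 263.80°

263.8°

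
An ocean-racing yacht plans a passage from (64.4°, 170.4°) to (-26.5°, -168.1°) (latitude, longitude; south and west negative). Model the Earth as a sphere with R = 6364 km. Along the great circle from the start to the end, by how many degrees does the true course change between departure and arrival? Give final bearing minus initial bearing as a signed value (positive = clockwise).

+10.0°

Initial bearing θ₁ = atan2(sin Δλ cos φ₂, cos φ₁ sin φ₂ − sin φ₁ cos φ₂ cos Δλ) = 160.83°
Final bearing θ₂ = (initial bearing from the destination back to the start) + 180° = 170.88°
Δθ = θ₂ − θ₁ = +10.0°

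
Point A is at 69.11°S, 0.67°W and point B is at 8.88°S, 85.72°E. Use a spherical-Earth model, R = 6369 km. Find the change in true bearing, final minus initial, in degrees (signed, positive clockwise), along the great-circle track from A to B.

-68.7°

At departure: θ₁ = atan2(sin Δλ cos φ₂, cos φ₁ sin φ₂ − sin φ₁ cos φ₂ cos Δλ) = 89.82°
At arrival: θ₂ = atan2(sin Δλ cos φ₁, −cos φ₂ sin φ₁ + sin φ₂ cos φ₁ cos Δλ) = 21.16°
Δθ = θ₂ − θ₁ = -68.7°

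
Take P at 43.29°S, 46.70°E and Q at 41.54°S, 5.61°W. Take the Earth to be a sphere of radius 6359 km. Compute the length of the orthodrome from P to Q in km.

4220 km

cos σ = sin φ₁ sin φ₂ + cos φ₁ cos φ₂ cos Δλ
      = sin(-43.29°)sin(-41.54°) + cos(-43.29°)cos(-41.54°)cos(-52.31°) = 0.7878
σ = 38.019° → d = Rσ = 6359·0.66355 = 4220 km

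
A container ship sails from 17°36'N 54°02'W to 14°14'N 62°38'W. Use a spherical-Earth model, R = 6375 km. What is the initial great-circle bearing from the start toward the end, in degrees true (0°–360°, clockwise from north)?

N = sin Δλ·cos φ₂ = -0.1449;  D = cos φ₁ sin φ₂ − sin φ₁ cos φ₂ cos Δλ = -0.0554
initial course = atan2(N, D) = 249.07°

249.1°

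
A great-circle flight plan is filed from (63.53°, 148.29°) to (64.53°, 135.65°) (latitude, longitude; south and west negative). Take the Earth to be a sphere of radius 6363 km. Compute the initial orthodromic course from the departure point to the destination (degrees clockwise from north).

285.9°

N = sin Δλ·cos φ₂ = -0.0941;  D = cos φ₁ sin φ₂ − sin φ₁ cos φ₂ cos Δλ = +0.0268
initial course = atan2(N, D) = 285.89°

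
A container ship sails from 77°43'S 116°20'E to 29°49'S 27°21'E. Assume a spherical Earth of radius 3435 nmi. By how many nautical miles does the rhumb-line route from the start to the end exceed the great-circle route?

267 nmi

Great circle: cos σ = sin φ₁ sin φ₂ + cos φ₁ cos φ₂ cos Δλ,  σ = 1.0597 rad → d_gc = 3640.1 nmi
Rhumb line: Δψ = +1.6837, q = Δφ/Δψ = 0.4965, d_rh = R√(Δφ²+q²Δλ²) = 3906.8 nmi
Excess = 3906.8 − 3640.1 = 266.7 ≈ 267 nmi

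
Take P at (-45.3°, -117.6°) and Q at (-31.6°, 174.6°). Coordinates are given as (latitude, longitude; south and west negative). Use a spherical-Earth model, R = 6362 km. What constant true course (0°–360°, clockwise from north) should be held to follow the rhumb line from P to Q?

284.5°

Δψ = ln[tan(π/4+φ₂/2)/tan(π/4+φ₁/2)] = +0.3070
Δλ = -1.1833 rad (taken the short way round)
course = atan2(Δλ, Δψ) = 284.54°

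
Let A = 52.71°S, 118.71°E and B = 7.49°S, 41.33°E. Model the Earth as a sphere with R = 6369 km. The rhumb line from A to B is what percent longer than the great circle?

Great circle: σ = 1.3336 rad → d_gc = Rσ = 8493.9 km
Rhumb: Δφ = +0.7892, Δλ = -1.3505, Δψ = +0.9554, q = Δφ/Δψ = 0.8261 → d_rh = R√(Δφ²+q²Δλ²) = 8704.1 km
Excess = (8704.1 − 8493.9) / 8493.9 = 210.2 / 8493.9 = 2.47% ≈ 2.5%

2.5%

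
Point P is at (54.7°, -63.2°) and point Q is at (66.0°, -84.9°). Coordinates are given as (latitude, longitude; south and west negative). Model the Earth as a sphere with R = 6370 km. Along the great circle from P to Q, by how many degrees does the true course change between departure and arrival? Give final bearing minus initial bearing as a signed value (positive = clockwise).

-19.0°

Initial bearing θ₁ = atan2(sin Δλ cos φ₂, cos φ₁ sin φ₂ − sin φ₁ cos φ₂ cos Δλ) = 325.58°
Final bearing θ₂ = (initial bearing from the destination back to the start) + 180° = 306.58°
Δθ = θ₂ − θ₁ = -19.0°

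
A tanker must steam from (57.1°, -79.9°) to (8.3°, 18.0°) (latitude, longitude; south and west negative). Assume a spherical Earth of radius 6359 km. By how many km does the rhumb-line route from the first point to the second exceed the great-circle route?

486 km

Great circle: cos σ = sin φ₁ sin φ₂ + cos φ₁ cos φ₂ cos Δλ,  σ = 1.5234 rad → d_gc = 9687.6 km
Rhumb line: Δψ = -1.0745, q = Δφ/Δψ = 0.7927, d_rh = R√(Δφ²+q²Δλ²) = 10174.0 km
Excess = 10174.0 − 9687.6 = 486.4 ≈ 486 km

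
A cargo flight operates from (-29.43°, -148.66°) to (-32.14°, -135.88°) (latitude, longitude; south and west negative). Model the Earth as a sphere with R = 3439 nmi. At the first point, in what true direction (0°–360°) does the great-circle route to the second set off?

107.1°

θ = atan2( sin Δλ·cos φ₂ ,  cos φ₁ sin φ₂ − sin φ₁ cos φ₂ cos Δλ )
  = atan2(+0.1873, -0.0576) = 107.09°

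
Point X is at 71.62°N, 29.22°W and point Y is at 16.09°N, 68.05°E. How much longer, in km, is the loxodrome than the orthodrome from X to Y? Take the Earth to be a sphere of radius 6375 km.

Great circle: cos σ = sin φ₁ sin φ₂ + cos φ₁ cos φ₂ cos Δλ,  σ = 1.3442 rad → d_gc = 8569.2 km
Rhumb line: Δψ = -1.5369, q = Δφ/Δψ = 0.6306, d_rh = R√(Δφ²+q²Δλ²) = 9206.2 km
Excess = 9206.2 − 8569.2 = 637.0 ≈ 637 km

637 km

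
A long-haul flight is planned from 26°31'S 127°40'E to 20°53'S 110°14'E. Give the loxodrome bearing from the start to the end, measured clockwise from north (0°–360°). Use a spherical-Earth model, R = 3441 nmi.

Meridional parts: M(φ₁)=-0.4803, M(φ₂)=-0.3728 → ΔM = +0.1074;  Δλ = -0.3043 rad
tan C = Δλ / ΔM = -2.8321 → C = 289.45°

289.4°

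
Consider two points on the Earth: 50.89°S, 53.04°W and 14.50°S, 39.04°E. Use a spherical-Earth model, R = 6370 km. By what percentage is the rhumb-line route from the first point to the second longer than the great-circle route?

4.1%

Great circle: σ = 1.3978 rad → d_gc = Rσ = 8904.1 km
Rhumb: Δφ = +0.6351, Δλ = +1.6071, Δψ = +0.7793, q = Δφ/Δψ = 0.8150 → d_rh = R√(Δφ²+q²Δλ²) = 9272.9 km
Excess = (9272.9 − 8904.1) / 8904.1 = 368.8 / 8904.1 = 4.14% ≈ 4.1%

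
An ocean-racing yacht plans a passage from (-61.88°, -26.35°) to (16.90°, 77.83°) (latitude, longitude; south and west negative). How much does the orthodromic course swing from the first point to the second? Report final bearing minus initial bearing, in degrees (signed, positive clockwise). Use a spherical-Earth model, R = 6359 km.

Initial bearing θ₁ = atan2(sin Δλ cos φ₂, cos φ₁ sin φ₂ − sin φ₁ cos φ₂ cos Δλ) = 94.30°
Final bearing θ₂ = (initial bearing from the destination back to the start) + 180° = 29.42°
Δθ = θ₂ − θ₁ = -64.9°

-64.9°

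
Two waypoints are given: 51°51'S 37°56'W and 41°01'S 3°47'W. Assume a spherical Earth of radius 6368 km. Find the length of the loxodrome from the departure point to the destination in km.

2868 km

Δψ = ln[tan(π/4+φ₂/2)/tan(π/4+φ₁/2)] = +0.2757;  Δφ = +0.1891 rad,  Δλ = +0.5960 rad
q = Δφ/Δψ = 0.6859
d = R·√(Δφ² + q²Δλ²) = 6368·0.45042 = 2868 km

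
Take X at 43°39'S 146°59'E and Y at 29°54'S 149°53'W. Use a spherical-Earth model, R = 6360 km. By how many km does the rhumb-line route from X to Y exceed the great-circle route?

114 km

Great circle: cos σ = sin φ₁ sin φ₂ + cos φ₁ cos φ₂ cos Δλ,  σ = 0.8924 rad → d_gc = 5675.6 km
Rhumb line: Δψ = +0.3011, q = Δφ/Δψ = 0.7969, d_rh = R√(Δφ²+q²Δλ²) = 5789.5 km
Excess = 5789.5 − 5675.6 = 113.9 ≈ 114 km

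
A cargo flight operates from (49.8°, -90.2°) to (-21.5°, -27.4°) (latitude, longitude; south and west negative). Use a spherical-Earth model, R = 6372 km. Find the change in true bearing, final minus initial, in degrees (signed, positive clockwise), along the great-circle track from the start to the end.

+20.8°

Initial bearing θ₁ = atan2(sin Δλ cos φ₂, cos φ₁ sin φ₂ − sin φ₁ cos φ₂ cos Δλ) = 124.15°
Final bearing θ₂ = (initial bearing from the destination back to the start) + 180° = 144.96°
Δθ = θ₂ − θ₁ = +20.8°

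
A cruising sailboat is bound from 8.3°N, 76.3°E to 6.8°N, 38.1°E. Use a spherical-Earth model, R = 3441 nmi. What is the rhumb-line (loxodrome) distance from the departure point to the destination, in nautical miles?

Δψ = ln[tan(π/4+φ₂/2)/tan(π/4+φ₁/2)] = -0.0264;  Δφ = -0.0262 rad,  Δλ = -0.6667 rad
q = Δφ/Δψ = 0.9913
d = R·√(Δφ² + q²Δλ²) = 3441·0.66143 = 2276 nmi

2276 nmi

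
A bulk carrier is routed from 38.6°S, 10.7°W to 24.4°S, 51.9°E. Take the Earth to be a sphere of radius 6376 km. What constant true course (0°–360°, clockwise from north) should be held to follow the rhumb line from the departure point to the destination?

Meridional parts: M(φ₁)=-0.7313, M(φ₂)=-0.4393 → ΔM = +0.2920;  Δλ = +1.0926 rad
tan C = Δλ / ΔM = +3.7419 → C = 75.04°

75.0°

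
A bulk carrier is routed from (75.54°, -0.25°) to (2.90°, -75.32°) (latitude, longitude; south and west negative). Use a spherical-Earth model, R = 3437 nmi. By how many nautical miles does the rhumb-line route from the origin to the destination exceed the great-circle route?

Great circle: cos σ = sin φ₁ sin φ₂ + cos φ₁ cos φ₂ cos Δλ,  σ = 1.4573 rad → d_gc = 5008.8 nmi
Rhumb line: Δψ = -2.0140, q = Δφ/Δψ = 0.6295, d_rh = R√(Δφ²+q²Δλ²) = 5198.4 nmi
Excess = 5198.4 − 5008.8 = 189.6 ≈ 190 nmi

190 nmi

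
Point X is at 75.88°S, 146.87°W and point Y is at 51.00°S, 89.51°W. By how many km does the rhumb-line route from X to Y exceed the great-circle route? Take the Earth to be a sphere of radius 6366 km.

Great circle: cos σ = sin φ₁ sin φ₂ + cos φ₁ cos φ₂ cos Δλ,  σ = 0.5800 rad → d_gc = 3692.2 km
Rhumb line: Δψ = +1.0506, q = Δφ/Δψ = 0.4133, d_rh = R√(Δφ²+q²Δλ²) = 3818.5 km
Excess = 3818.5 − 3692.2 = 126.3 ≈ 126 km

126 km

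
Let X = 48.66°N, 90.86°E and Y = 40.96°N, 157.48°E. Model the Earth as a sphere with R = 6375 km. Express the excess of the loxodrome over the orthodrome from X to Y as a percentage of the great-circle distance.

Great circle: σ = 0.8091 rad → d_gc = Rσ = 5158.3 km
Rhumb: Δφ = -0.1344, Δλ = +1.1627, Δψ = -0.1899, q = Δφ/Δψ = 0.7079 → d_rh = R√(Δφ²+q²Δλ²) = 5316.4 km
Excess = (5316.4 − 5158.3) / 5158.3 = 158.1 / 5158.3 = 3.06% ≈ 3.1%

3.1%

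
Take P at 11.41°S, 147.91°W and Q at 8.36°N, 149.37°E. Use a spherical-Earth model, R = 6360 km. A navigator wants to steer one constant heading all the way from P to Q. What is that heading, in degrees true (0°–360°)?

Δψ = ln[tan(π/4+φ₂/2)/tan(π/4+φ₁/2)] = +0.3469
Δλ = -1.0947 rad (taken the short way round)
course = atan2(Δλ, Δψ) = 287.58°

287.6°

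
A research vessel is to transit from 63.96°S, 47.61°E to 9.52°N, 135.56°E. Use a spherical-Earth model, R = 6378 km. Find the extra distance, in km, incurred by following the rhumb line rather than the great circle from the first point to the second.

362 km

Great circle: cos σ = sin φ₁ sin φ₂ + cos φ₁ cos φ₂ cos Δλ,  σ = 1.7043 rad → d_gc = 10870.1 km
Rhumb line: Δψ = +1.6312, q = Δφ/Δψ = 0.7862, d_rh = R√(Δφ²+q²Δλ²) = 11231.7 km
Excess = 11231.7 − 10870.1 = 361.6 ≈ 362 km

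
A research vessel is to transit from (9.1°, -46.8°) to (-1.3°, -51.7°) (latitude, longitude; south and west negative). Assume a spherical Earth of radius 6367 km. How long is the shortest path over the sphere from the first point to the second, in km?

1277 km

Haversine: a = sin²(Δφ/2)+cos φ₁ cos φ₂ sin²(Δλ/2) = 0.01002;  σ = 2·atan2(√a,√(1−a))
σ = 11.489° → d = Rσ = 6367·0.20052 = 1277 km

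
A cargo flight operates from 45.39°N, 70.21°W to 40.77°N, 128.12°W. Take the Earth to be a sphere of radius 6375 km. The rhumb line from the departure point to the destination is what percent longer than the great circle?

2.1%

Great circle: σ = 0.7266 rad → d_gc = Rσ = 4632.0 km
Rhumb: Δφ = -0.0806, Δλ = -1.0107, Δψ = -0.1105, q = Δφ/Δψ = 0.7299 → d_rh = R√(Δφ²+q²Δλ²) = 4730.7 km
Excess = (4730.7 − 4632.0) / 4632.0 = 98.7 / 4632.0 = 2.13% ≈ 2.1%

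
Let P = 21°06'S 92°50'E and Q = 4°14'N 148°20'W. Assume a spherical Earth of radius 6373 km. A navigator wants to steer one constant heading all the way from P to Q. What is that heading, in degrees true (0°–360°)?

77.7°

Δψ = ln[tan(π/4+φ₂/2)/tan(π/4+φ₁/2)] = +0.4508
Δλ = +2.0740 rad (taken the short way round)
course = atan2(Δλ, Δψ) = 77.74°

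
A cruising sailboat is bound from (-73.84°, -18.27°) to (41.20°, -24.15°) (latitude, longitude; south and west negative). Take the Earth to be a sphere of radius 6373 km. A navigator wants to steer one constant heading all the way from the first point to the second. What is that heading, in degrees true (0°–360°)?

Meridional parts: M(φ₁)=-1.9522, M(φ₂)=+0.7905 → ΔM = +2.7427;  Δλ = -0.1026 rad
tan C = Δλ / ΔM = -0.0374 → C = 357.86°

357.9°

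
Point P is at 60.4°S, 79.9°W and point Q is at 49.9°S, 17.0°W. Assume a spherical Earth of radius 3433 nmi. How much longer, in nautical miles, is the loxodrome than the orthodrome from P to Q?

Great circle: cos σ = sin φ₁ sin φ₂ + cos φ₁ cos φ₂ cos Δλ,  σ = 0.6266 rad → d_gc = 2151.1 nmi
Rhumb line: Δψ = +0.3230, q = Δφ/Δψ = 0.5673, d_rh = R√(Δφ²+q²Δλ²) = 2228.7 nmi
Excess = 2228.7 − 2151.1 = 77.6 ≈ 78 nmi

78 nmi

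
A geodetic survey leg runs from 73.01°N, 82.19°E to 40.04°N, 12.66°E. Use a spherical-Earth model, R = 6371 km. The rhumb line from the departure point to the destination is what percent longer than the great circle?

4.6%

Great circle: σ = 0.8045 rad → d_gc = Rσ = 5125.4 km
Rhumb: Δφ = -0.5754, Δλ = -1.2135, Δψ = -1.1376, q = Δφ/Δψ = 0.5058 → d_rh = R√(Δφ²+q²Δλ²) = 5360.6 km
Excess = (5360.6 − 5125.4) / 5125.4 = 235.2 / 5125.4 = 4.59% ≈ 4.6%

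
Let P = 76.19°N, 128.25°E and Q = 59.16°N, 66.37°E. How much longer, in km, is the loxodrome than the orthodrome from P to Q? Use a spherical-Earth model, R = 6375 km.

128 km

Great circle: cos σ = sin φ₁ sin φ₂ + cos φ₁ cos φ₂ cos Δλ,  σ = 0.4702 rad → d_gc = 2997.8 km
Rhumb line: Δψ = -0.8231, q = Δφ/Δψ = 0.3611, d_rh = R√(Δφ²+q²Δλ²) = 3126.0 km
Excess = 3126.0 − 2997.8 = 128.2 ≈ 128 km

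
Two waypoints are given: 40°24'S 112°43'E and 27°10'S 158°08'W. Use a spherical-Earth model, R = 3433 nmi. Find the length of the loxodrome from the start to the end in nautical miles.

Δψ = ln[tan(π/4+φ₂/2)/tan(π/4+φ₁/2)] = +0.2791;  Δφ = +0.2310 rad,  Δλ = +1.5560 rad
q = Δφ/Δψ = 0.8276
d = R·√(Δφ² + q²Δλ²) = 3433·1.30831 = 4491 nmi

4491 nmi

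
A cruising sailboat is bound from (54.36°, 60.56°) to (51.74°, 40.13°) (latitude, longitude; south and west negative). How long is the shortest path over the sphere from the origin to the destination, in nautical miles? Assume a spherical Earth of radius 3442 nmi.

cos σ = sin φ₁ sin φ₂ + cos φ₁ cos φ₂ cos Δλ
      = sin(54.36°)sin(51.74°) + cos(54.36°)cos(51.74°)cos(-20.43°) = 0.9763
σ = 12.510° → d = Rσ = 3442·0.21834 = 752 nmi

752 nmi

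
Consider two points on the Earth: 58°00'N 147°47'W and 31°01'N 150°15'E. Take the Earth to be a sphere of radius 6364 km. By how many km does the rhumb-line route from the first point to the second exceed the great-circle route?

Great circle: cos σ = sin φ₁ sin φ₂ + cos φ₁ cos φ₂ cos Δλ,  σ = 0.8626 rad → d_gc = 5489.9 km
Rhumb line: Δψ = -0.6793, q = Δφ/Δψ = 0.6933, d_rh = R√(Δφ²+q²Δλ²) = 5635.2 km
Excess = 5635.2 − 5489.9 = 145.3 ≈ 145 km

145 km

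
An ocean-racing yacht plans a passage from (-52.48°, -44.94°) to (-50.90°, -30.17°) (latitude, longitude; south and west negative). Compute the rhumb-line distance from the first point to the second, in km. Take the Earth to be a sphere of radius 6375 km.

Rhumb course C = atan2(Δλ, Δψ) with Δψ = ln[tan(π/4+φ₂/2)/tan(π/4+φ₁/2)] = +0.0445, Δλ = +0.2578 → C = 80.21°
d = R·|Δφ| / |cos C| = 6375·0.02758 / 0.17007 = 1034 km

1034 km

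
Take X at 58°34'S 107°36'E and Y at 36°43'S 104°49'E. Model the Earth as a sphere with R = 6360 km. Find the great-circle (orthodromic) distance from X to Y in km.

cos σ = sin φ₁ sin φ₂ + cos φ₁ cos φ₂ cos Δλ
      = sin(-58.57°)sin(-36.72°) + cos(-58.57°)cos(-36.72°)cos(-2.78°) = 0.9277
σ = 21.926° → d = Rσ = 6360·0.38268 = 2434 km

2434 km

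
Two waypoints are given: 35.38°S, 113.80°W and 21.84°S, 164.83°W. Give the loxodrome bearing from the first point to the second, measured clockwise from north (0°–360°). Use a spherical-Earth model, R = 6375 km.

286.9°

Meridional parts: M(φ₁)=-0.6610, M(φ₂)=-0.3908 → ΔM = +0.2702;  Δλ = -0.8906 rad
tan C = Δλ / ΔM = -3.2963 → C = 286.88°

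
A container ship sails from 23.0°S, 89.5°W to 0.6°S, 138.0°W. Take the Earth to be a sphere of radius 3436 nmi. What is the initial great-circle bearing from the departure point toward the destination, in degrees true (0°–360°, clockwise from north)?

288.4°

N = sin Δλ·cos φ₂ = -0.7489;  D = cos φ₁ sin φ₂ − sin φ₁ cos φ₂ cos Δλ = +0.2493
initial course = atan2(N, D) = 288.41°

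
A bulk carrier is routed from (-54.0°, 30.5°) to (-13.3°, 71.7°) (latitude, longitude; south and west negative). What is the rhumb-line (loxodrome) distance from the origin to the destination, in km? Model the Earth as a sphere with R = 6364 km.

5812 km

Δψ = ln[tan(π/4+φ₂/2)/tan(π/4+φ₁/2)] = +0.8899;  Δφ = +0.7103 rad,  Δλ = +0.7191 rad
q = Δφ/Δψ = 0.7982
d = R·√(Δφ² + q²Δλ²) = 6364·0.91326 = 5812 km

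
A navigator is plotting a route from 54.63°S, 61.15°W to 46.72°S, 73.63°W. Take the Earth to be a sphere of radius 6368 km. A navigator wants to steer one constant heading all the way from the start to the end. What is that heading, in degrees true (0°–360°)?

Δψ = ln[tan(π/4+φ₂/2)/tan(π/4+φ₁/2)] = +0.2185
Δλ = -0.2178 rad (taken the short way round)
course = atan2(Δλ, Δψ) = 315.10°

315.1°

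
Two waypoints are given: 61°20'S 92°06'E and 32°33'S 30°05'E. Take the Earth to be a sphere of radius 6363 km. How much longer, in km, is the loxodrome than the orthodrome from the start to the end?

155 km

Great circle: cos σ = sin φ₁ sin φ₂ + cos φ₁ cos φ₂ cos Δλ,  σ = 0.8476 rad → d_gc = 5393.0 km
Rhumb line: Δψ = +0.7631, q = Δφ/Δψ = 0.6583, d_rh = R√(Δφ²+q²Δλ²) = 5547.6 km
Excess = 5547.6 − 5393.0 = 154.6 ≈ 155 km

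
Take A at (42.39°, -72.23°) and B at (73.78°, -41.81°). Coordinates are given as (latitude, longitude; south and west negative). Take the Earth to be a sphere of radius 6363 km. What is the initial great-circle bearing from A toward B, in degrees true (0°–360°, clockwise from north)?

N = sin Δλ·cos φ₂ = +0.1414;  D = cos φ₁ sin φ₂ − sin φ₁ cos φ₂ cos Δλ = +0.5468
initial course = atan2(N, D) = 14.50°

14.5°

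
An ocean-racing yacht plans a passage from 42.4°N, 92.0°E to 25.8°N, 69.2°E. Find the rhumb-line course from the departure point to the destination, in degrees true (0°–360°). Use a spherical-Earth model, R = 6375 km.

228.5°

Δψ = ln[tan(π/4+φ₂/2)/tan(π/4+φ₁/2)] = -0.3523
Δλ = -0.3979 rad (taken the short way round)
course = atan2(Δλ, Δψ) = 228.48°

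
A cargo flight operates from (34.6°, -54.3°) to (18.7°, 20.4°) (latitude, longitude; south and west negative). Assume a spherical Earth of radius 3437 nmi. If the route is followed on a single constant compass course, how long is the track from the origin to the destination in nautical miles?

Rhumb course C = atan2(Δλ, Δψ) with Δψ = ln[tan(π/4+φ₂/2)/tan(π/4+φ₁/2)] = -0.3120, Δλ = +1.3038 → C = 103.46°
d = R·|Δφ| / |cos C| = 3437·0.27751 / 0.23274 = 4098 nmi

4098 nmi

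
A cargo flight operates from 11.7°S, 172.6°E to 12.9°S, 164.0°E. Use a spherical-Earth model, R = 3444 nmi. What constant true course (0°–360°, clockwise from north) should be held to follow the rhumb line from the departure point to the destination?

Δψ = ln[tan(π/4+φ₂/2)/tan(π/4+φ₁/2)] = -0.0214
Δλ = -0.1501 rad (taken the short way round)
course = atan2(Δλ, Δψ) = 261.87°

261.9°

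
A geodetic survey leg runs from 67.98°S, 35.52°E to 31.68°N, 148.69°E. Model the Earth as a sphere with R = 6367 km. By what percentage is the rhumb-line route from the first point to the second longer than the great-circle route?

4.4%

Great circle: σ = 2.2299 rad → d_gc = Rσ = 14197.7 km
Rhumb: Δφ = +1.7394, Δλ = +1.9752, Δψ = +2.2205, q = Δφ/Δψ = 0.7833 → d_rh = R√(Δφ²+q²Δλ²) = 14822.3 km
Excess = (14822.3 − 14197.7) / 14197.7 = 624.6 / 14197.7 = 4.40% ≈ 4.4%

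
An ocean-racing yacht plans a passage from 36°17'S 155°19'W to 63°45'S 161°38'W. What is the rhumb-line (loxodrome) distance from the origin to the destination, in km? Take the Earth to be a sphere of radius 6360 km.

3080 km

Rhumb course C = atan2(Δλ, Δψ) with Δψ = ln[tan(π/4+φ₂/2)/tan(π/4+φ₁/2)] = -0.7756, Δλ = -0.1102 → C = 188.09°
d = R·|Δφ| / |cos C| = 6360·0.47938 / 0.99005 = 3080 km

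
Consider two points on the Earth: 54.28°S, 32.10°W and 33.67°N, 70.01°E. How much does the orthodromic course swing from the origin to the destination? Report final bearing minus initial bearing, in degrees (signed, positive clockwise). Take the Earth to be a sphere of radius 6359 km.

-34.2°

At departure: θ₁ = atan2(sin Δλ cos φ₂, cos φ₁ sin φ₂ − sin φ₁ cos φ₂ cos Δλ) = 77.40°
At arrival: θ₂ = atan2(sin Δλ cos φ₁, −cos φ₂ sin φ₁ + sin φ₂ cos φ₁ cos Δλ) = 43.20°
Δθ = θ₂ − θ₁ = -34.2°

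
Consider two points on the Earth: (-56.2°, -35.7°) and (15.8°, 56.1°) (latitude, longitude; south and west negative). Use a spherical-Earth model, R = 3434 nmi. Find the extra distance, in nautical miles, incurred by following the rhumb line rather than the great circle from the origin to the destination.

144 nmi

Great circle: cos σ = sin φ₁ sin φ₂ + cos φ₁ cos φ₂ cos Δλ,  σ = 1.8163 rad → d_gc = 6237.3 nmi
Rhumb line: Δψ = +1.4706, q = Δφ/Δψ = 0.8545, d_rh = R√(Δφ²+q²Δλ²) = 6381.6 nmi
Excess = 6381.6 − 6237.3 = 144.3 ≈ 144 nmi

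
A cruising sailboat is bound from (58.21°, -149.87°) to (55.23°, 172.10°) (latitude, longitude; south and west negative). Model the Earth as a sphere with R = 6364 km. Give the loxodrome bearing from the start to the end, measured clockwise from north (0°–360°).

Meridional parts: M(φ₁)=+1.2561, M(φ₂)=+1.1613 → ΔM = -0.0948;  Δλ = -0.6637 rad
tan C = Δλ / ΔM = +6.9983 → C = 261.87°

261.9°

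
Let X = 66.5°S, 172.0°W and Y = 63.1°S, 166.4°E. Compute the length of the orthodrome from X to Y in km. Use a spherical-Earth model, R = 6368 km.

cos σ = sin φ₁ sin φ₂ + cos φ₁ cos φ₂ cos Δλ
      = sin(-66.50°)sin(-63.10°) + cos(-66.50°)cos(-63.10°)cos(-21.60°) = 0.9856
σ = 9.745° → d = Rσ = 6368·0.17008 = 1083 km

1083 km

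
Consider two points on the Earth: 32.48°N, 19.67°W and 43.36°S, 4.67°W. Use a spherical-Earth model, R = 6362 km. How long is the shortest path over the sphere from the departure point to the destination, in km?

Haversine: a = sin²(Δφ/2)+cos φ₁ cos φ₂ sin²(Δλ/2) = 0.38813;  σ = 2·atan2(√a,√(1−a))
σ = 77.072° → d = Rσ = 6362·1.34515 = 8558 km

8558 km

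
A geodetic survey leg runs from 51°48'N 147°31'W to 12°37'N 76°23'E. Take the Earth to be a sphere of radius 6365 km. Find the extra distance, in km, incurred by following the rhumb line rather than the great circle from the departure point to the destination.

1384 km

Great circle: cos σ = sin φ₁ sin φ₂ + cos φ₁ cos φ₂ cos Δλ,  σ = 1.8371 rad → d_gc = 11693.2 km
Rhumb line: Δψ = -0.8385, q = Δφ/Δψ = 0.8156, d_rh = R√(Δφ²+q²Δλ²) = 13077.0 km
Excess = 13077.0 − 11693.2 = 1383.8 ≈ 1384 km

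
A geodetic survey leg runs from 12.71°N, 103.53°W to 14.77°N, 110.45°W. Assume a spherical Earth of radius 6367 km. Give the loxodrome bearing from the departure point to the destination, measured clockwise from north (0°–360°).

Δψ = ln[tan(π/4+φ₂/2)/tan(π/4+φ₁/2)] = +0.0370
Δλ = -0.1208 rad (taken the short way round)
course = atan2(Δλ, Δψ) = 287.04°

287.0°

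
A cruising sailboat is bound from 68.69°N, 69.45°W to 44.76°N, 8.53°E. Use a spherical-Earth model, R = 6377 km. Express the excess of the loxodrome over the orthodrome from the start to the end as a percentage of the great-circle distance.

5.9%

Great circle: σ = 0.7817 rad → d_gc = Rσ = 4984.7 km
Rhumb: Δφ = -0.4177, Δλ = +1.3610, Δψ = -0.7951, q = Δφ/Δψ = 0.5253 → d_rh = R√(Δφ²+q²Δλ²) = 5280.0 km
Excess = (5280.0 − 4984.7) / 4984.7 = 295.3 / 4984.7 = 5.92% ≈ 5.9%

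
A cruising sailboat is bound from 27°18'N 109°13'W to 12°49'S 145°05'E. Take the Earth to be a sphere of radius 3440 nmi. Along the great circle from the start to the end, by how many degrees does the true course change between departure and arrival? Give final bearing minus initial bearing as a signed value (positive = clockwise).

-20.1°

At departure: θ₁ = atan2(sin Δλ cos φ₂, cos φ₁ sin φ₂ − sin φ₁ cos φ₂ cos Δλ) = 265.36°
At arrival: θ₂ = atan2(sin Δλ cos φ₁, −cos φ₂ sin φ₁ + sin φ₂ cos φ₁ cos Δλ) = 245.28°
Δθ = θ₂ − θ₁ = -20.1°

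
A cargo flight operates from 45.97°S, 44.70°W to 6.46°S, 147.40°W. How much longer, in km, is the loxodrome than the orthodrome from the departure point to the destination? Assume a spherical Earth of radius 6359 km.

404 km

Great circle: cos σ = sin φ₁ sin φ₂ + cos φ₁ cos φ₂ cos Δλ,  σ = 1.6418 rad → d_gc = 10440.17 km
Rhumb line: Δψ = +0.7925, q = Δφ/Δψ = 0.8701, d_rh = R√(Δφ²+q²Δλ²) = 10843.70 km
Excess = 10843.70 − 10440.17 = 403.53 ≈ 404 km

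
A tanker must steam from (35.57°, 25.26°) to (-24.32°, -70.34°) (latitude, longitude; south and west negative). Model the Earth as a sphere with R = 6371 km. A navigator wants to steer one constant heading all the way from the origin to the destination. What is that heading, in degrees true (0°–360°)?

236.5°

Meridional parts: M(φ₁)=+0.6650, M(φ₂)=-0.4378 → ΔM = -1.1028;  Δλ = -1.6685 rad
tan C = Δλ / ΔM = +1.5129 → C = 236.54°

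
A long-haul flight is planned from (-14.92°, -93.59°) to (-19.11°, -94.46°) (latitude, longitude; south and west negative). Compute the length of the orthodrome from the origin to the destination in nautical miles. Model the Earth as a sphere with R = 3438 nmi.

256 nmi

Haversine: a = sin²(Δφ/2)+cos φ₁ cos φ₂ sin²(Δλ/2) = 0.00139;  σ = 2·atan2(√a,√(1−a))
σ = 4.272° → d = Rσ = 3438·0.07456 = 256 nmi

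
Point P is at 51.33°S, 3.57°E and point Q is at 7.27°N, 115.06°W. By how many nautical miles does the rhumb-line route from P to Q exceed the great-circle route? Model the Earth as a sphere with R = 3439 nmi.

327 nmi

Great circle: cos σ = sin φ₁ sin φ₂ + cos φ₁ cos φ₂ cos Δλ,  σ = 1.9777 rad → d_gc = 6801.4 nmi
Rhumb line: Δψ = +1.1745, q = Δφ/Δψ = 0.8708, d_rh = R√(Δφ²+q²Δλ²) = 7128.5 nmi
Excess = 7128.5 − 6801.4 = 327.1 ≈ 327 nmi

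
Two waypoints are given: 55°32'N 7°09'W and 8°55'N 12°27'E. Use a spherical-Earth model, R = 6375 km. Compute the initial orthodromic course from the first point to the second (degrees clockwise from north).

θ = atan2( sin Δλ·cos φ₂ ,  cos φ₁ sin φ₂ − sin φ₁ cos φ₂ cos Δλ )
  = atan2(+0.3314, -0.6796) = 154.00°

154.0°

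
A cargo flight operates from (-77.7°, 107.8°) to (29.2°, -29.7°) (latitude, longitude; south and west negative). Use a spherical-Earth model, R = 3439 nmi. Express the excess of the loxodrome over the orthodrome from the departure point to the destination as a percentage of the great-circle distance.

10.8%

Great circle: σ = 2.2316 rad → d_gc = Rσ = 7674.5 nmi
Rhumb: Δφ = +1.8658, Δλ = -2.3998, Δψ = +2.7612, q = Δφ/Δψ = 0.6757 → d_rh = R√(Δφ²+q²Δλ²) = 8501.1 nmi
Excess = (8501.1 − 7674.5) / 7674.5 = 826.6 / 7674.5 = 10.77% ≈ 10.8%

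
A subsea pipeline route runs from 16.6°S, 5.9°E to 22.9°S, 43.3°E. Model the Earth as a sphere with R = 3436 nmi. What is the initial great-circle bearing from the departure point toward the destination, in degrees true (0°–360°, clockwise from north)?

106.3°

N = sin Δλ·cos φ₂ = +0.5595;  D = cos φ₁ sin φ₂ − sin φ₁ cos φ₂ cos Δλ = -0.1638
initial course = atan2(N, D) = 106.32°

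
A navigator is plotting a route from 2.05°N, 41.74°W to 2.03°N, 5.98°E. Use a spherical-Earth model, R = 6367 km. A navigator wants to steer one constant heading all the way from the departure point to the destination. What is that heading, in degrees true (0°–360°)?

90.0°

Δψ = ln[tan(π/4+φ₂/2)/tan(π/4+φ₁/2)] = -0.0003
Δλ = +0.8329 rad (taken the short way round)
course = atan2(Δλ, Δψ) = 90.02°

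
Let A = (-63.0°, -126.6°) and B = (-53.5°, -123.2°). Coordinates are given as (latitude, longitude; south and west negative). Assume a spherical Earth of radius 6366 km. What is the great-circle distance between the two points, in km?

1074 km

Haversine: a = sin²(Δφ/2)+cos φ₁ cos φ₂ sin²(Δλ/2) = 0.00709;  σ = 2·atan2(√a,√(1−a))
σ = 9.664° → d = Rσ = 6366·0.16866 = 1074 km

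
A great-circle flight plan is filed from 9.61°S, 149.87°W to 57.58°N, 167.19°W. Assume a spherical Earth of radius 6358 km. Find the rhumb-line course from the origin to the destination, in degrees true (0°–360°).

Δψ = ln[tan(π/4+φ₂/2)/tan(π/4+φ₁/2)] = +1.4039
Δλ = -0.3023 rad (taken the short way round)
course = atan2(Δλ, Δψ) = 347.85°

347.8°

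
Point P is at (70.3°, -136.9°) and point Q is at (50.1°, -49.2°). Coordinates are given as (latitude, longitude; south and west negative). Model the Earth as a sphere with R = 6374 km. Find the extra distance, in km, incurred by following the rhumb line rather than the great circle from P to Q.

Great circle: cos σ = sin φ₁ sin φ₂ + cos φ₁ cos φ₂ cos Δλ,  σ = 0.7511 rad → d_gc = 4787.5 km
Rhumb line: Δψ = -0.7374, q = Δφ/Δψ = 0.4781, d_rh = R√(Δφ²+q²Δλ²) = 5177.5 km
Excess = 5177.5 − 4787.5 = 390.0 ≈ 390 km

390 km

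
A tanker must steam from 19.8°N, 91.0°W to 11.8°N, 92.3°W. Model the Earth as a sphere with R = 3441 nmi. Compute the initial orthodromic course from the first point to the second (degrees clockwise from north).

189.1°

θ = atan2( sin Δλ·cos φ₂ ,  cos φ₁ sin φ₂ − sin φ₁ cos φ₂ cos Δλ )
  = atan2(-0.0222, -0.1391) = 189.07°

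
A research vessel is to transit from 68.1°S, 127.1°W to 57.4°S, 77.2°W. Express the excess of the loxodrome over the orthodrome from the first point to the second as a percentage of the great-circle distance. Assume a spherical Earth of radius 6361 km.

2.6%

Great circle: σ = 0.4249 rad → d_gc = Rσ = 2702.5 km
Rhumb: Δφ = +0.1868, Δλ = +0.8709, Δψ = +0.4130, q = Δφ/Δψ = 0.4521 → d_rh = R√(Δφ²+q²Δλ²) = 2772.2 km
Excess = (2772.2 − 2702.5) / 2702.5 = 69.7 / 2702.5 = 2.58% ≈ 2.6%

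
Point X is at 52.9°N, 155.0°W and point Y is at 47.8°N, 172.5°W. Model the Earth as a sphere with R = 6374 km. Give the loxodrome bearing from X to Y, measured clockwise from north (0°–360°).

Δψ = ln[tan(π/4+φ₂/2)/tan(π/4+φ₁/2)] = -0.1397
Δλ = -0.3054 rad (taken the short way round)
course = atan2(Δλ, Δψ) = 245.43°

245.4°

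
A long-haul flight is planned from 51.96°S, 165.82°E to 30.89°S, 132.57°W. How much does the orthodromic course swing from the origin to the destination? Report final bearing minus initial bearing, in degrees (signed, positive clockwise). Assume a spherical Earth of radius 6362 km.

Initial bearing θ₁ = atan2(sin Δλ cos φ₂, cos φ₁ sin φ₂ − sin φ₁ cos φ₂ cos Δλ) = 89.62°
Final bearing θ₂ = (initial bearing from the destination back to the start) + 180° = 45.89°
Δθ = θ₂ − θ₁ = -43.7°

-43.7°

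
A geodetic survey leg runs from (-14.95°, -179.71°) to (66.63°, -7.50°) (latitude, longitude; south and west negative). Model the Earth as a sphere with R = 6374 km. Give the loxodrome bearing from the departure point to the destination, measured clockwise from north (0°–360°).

58.5°

Meridional parts: M(φ₁)=-0.2639, M(φ₂)=+1.5759 → ΔM = +1.8399;  Δλ = +3.0056 rad
tan C = Δλ / ΔM = +1.6336 → C = 58.53°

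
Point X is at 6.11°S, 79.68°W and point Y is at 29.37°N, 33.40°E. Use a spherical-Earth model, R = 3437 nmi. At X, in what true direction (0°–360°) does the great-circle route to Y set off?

N = sin Δλ·cos φ₂ = +0.8017;  D = cos φ₁ sin φ₂ − sin φ₁ cos φ₂ cos Δλ = +0.4513
initial course = atan2(N, D) = 60.62°

60.6°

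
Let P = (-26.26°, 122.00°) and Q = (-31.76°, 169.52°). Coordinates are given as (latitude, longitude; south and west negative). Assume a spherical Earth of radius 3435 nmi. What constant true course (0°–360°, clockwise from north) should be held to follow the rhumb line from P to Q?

Meridional parts: M(φ₁)=-0.4753, M(φ₂)=-0.5851 → ΔM = -0.1098;  Δλ = +0.8294 rad
tan C = Δλ / ΔM = -7.5513 → C = 97.54°

97.5°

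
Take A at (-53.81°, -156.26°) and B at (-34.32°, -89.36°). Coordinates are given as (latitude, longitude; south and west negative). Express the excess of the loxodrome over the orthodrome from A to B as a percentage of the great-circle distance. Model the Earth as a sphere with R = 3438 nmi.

Great circle: σ = 0.8680 rad → d_gc = Rσ = 2984.1 nmi
Rhumb: Δφ = +0.3402, Δλ = +1.1676, Δψ = +0.4801, q = Δφ/Δψ = 0.7085 → d_rh = R√(Δφ²+q²Δλ²) = 3075.1 nmi
Excess = (3075.1 − 2984.1) / 2984.1 = 91.0 / 2984.1 = 3.049% ≈ 3.0%

3.0%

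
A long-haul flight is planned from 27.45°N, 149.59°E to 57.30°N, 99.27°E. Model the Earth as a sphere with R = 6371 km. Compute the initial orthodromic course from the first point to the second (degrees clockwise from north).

N = sin Δλ·cos φ₂ = -0.4158;  D = cos φ₁ sin φ₂ − sin φ₁ cos φ₂ cos Δλ = +0.5878
initial course = atan2(N, D) = 324.72°

324.7°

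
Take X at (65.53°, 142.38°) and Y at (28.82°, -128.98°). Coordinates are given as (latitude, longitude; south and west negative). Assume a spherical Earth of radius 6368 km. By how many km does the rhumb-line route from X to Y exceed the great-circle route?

451 km

Great circle: cos σ = sin φ₁ sin φ₂ + cos φ₁ cos φ₂ cos Δλ,  σ = 1.1070 rad → d_gc = 7049.2 km
Rhumb line: Δψ = -1.0029, q = Δφ/Δψ = 0.6389, d_rh = R√(Δφ²+q²Δλ²) = 7500.6 km
Excess = 7500.6 − 7049.2 = 451.4 ≈ 451 km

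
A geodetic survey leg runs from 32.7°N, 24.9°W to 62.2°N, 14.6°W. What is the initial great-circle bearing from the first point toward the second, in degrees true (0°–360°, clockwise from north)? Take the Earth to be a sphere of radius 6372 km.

9.5°

θ = atan2( sin Δλ·cos φ₂ ,  cos φ₁ sin φ₂ − sin φ₁ cos φ₂ cos Δλ )
  = atan2(+0.0834, +0.4965) = 9.53°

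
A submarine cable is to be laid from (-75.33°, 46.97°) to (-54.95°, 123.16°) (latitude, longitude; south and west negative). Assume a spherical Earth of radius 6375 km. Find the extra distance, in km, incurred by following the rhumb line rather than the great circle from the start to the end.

Great circle: cos σ = sin φ₁ sin φ₂ + cos φ₁ cos φ₂ cos Δλ,  σ = 0.5976 rad → d_gc = 3809.8 km
Rhumb line: Δψ = +0.8974, q = Δφ/Δψ = 0.3964, d_rh = R√(Δφ²+q²Δλ²) = 4053.7 km
Excess = 4053.7 − 3809.8 = 243.9 ≈ 244 km

244 km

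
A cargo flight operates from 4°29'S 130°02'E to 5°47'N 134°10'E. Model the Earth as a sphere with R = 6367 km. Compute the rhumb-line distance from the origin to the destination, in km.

Δψ = ln[tan(π/4+φ₂/2)/tan(π/4+φ₁/2)] = +0.1794;  Δφ = +0.1792 rad,  Δλ = +0.0721 rad
q = Δφ/Δψ = 0.9986
d = R·√(Δφ² + q²Δλ²) = 6367·0.19313 = 1230 km

1230 km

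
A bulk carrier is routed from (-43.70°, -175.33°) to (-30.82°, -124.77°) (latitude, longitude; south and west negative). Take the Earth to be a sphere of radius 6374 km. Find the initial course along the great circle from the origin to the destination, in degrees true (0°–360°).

N = sin Δλ·cos φ₂ = +0.6632;  D = cos φ₁ sin φ₂ − sin φ₁ cos φ₂ cos Δλ = +0.0065
initial course = atan2(N, D) = 89.44°

89.4°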